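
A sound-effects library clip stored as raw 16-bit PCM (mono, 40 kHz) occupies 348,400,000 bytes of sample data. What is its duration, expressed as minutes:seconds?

Byte rate = 40,000 × 2 × 1 = 80,000 bytes/s.
Duration = 348,400,000 / 80,000 = 4,355 s.
4,355 s = 72:35.

72:35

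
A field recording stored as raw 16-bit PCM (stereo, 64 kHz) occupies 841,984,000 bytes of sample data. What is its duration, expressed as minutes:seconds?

Byte rate = 64,000 × 2 × 2 = 256,000 bytes/s.
Duration = 841,984,000 / 256,000 = 3,289 s.
3,289 s = 54:49.

54:49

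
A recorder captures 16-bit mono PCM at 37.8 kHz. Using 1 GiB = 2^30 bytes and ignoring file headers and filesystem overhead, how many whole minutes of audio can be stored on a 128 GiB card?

Uncompressed byte rate = 37,800 × 2 × 1 = 75,600 bytes/s.
Capacity = 128 × 1,073,741,824 = 137,438,953,472 bytes.
137,438,953,472 / 75,600 ≈ 1817975.58 s → 30,299 minutes.

30,299 minutes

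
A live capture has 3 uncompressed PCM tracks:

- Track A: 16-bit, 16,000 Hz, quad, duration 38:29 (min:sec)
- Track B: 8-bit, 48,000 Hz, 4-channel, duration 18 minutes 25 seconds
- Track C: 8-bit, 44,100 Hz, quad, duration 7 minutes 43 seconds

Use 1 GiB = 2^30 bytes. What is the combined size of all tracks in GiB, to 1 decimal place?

0.5 GiB

Track A: 38:29 (min:sec) = 2,309 s; 16,000 × 2,309 × 2 × 4 = 295,552,000 bytes.
Track B: 18 minutes 25 seconds = 1,105 s; 48,000 × 1,105 × 1 × 4 = 212,160,000 bytes.
Track C: 7 minutes 43 seconds = 463 s; 44,100 × 463 × 1 × 4 = 81,673,200 bytes.
Total = 589,385,200 bytes = 0.5 GiB.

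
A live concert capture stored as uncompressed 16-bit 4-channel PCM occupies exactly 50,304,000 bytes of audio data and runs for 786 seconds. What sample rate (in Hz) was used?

Bytes = sample_rate × seconds × bytes_per_sample × channels.
sample_rate = 50,304,000 / (786 × 2 × 4) = 50,304,000 / 6,288 = 8,000 Hz.

8,000 Hz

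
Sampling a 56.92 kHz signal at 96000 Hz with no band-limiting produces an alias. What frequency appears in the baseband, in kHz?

39.08 kHz

Nyquist = 96,000/2 = 48,000 Hz; 56,920 Hz exceeds it.
Alias = |56,920 − 1×96,000| = |56,920 − 96,000| = 39,080 Hz = 39.08 kHz.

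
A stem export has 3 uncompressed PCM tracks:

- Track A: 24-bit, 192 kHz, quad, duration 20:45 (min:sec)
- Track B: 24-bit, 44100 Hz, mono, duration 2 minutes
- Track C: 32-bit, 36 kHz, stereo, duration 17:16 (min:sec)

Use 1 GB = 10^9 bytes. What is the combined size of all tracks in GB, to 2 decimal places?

3.18 GB

Track A: 20:45 (min:sec) = 1,245 s; 192,000 × 1,245 × 3 × 4 = 2,868,480,000 bytes.
Track B: 2 minutes = 120 s; 44,100 × 120 × 3 × 1 = 15,876,000 bytes.
Track C: 17:16 (min:sec) = 1,036 s; 36,000 × 1,036 × 4 × 2 = 298,368,000 bytes.
Total = 3,182,724,000 bytes = 3.18 GB.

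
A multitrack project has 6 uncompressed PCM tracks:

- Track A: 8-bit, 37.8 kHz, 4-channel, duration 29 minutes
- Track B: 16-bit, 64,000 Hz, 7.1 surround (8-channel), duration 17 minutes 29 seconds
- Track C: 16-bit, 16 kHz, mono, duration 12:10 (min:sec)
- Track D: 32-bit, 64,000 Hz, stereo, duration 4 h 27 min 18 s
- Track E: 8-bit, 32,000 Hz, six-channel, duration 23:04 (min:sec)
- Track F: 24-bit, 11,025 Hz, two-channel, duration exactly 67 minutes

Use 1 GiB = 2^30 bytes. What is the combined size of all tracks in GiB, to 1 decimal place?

9.4 GiB

Track A: 29 minutes = 1,740 s; 37,800 × 1,740 × 1 × 4 = 263,088,000 bytes.
Track B: 17 minutes 29 seconds = 1,049 s; 64,000 × 1,049 × 2 × 8 = 1,074,176,000 bytes.
Track C: 12:10 (min:sec) = 730 s; 16,000 × 730 × 2 × 1 = 23,360,000 bytes.
Track D: 4 h 27 min 18 s = 16,038 s; 64,000 × 16,038 × 4 × 2 = 8,211,456,000 bytes.
Track E: 23:04 (min:sec) = 1,384 s; 32,000 × 1,384 × 1 × 6 = 265,728,000 bytes.
Track F: exactly 67 minutes = 4,020 s; 11,025 × 4,020 × 3 × 2 = 265,923,000 bytes.
Total = 10,103,731,000 bytes = 9.4 GiB.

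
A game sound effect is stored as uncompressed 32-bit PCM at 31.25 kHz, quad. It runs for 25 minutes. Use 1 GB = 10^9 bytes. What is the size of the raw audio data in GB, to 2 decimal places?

0.75 GB

Duration = 25 minutes = 1,500 s.
Bytes = 31,250 samples/s × 1,500 s × 4 bytes/sample × 4 ch = 750,000,000 bytes.
750,000,000 / 1,000,000,000 = 0.75 GB.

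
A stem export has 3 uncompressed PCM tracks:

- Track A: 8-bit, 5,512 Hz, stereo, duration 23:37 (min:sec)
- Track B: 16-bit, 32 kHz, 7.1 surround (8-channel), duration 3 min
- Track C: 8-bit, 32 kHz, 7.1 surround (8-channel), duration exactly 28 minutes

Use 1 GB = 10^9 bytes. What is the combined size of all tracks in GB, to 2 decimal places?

Track A: 23:37 (min:sec) = 1,417 s; 5,512 × 1,417 × 1 × 2 = 15,621,008 bytes.
Track B: 3 min = 180 s; 32,000 × 180 × 2 × 8 = 92,160,000 bytes.
Track C: exactly 28 minutes = 1,680 s; 32,000 × 1,680 × 1 × 8 = 430,080,000 bytes.
Total = 537,861,008 bytes = 0.54 GB.

0.54 GB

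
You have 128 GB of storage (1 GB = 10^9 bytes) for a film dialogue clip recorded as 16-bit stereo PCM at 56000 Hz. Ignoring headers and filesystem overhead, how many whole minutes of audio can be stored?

9,523 minutes

Uncompressed byte rate = 56,000 × 2 × 2 = 224,000 bytes/s.
Capacity = 128 × 1,000,000,000 = 128,000,000,000 bytes.
128,000,000,000 / 224,000 ≈ 571428.57 s → 9,523 minutes.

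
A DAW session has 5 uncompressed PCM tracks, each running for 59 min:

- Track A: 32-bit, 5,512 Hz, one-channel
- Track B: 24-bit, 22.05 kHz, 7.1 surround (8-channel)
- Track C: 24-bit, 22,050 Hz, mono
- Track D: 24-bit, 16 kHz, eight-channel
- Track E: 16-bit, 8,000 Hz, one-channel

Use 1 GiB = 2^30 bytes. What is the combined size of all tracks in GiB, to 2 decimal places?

3.35 GiB

59 min = 3,540 s.
Track A: 5,512 × 3,540 × 4 × 1 = 78,049,920 bytes.
Track B: 22,050 × 3,540 × 3 × 8 = 1,873,368,000 bytes.
Track C: 22,050 × 3,540 × 3 × 1 = 234,171,000 bytes.
Track D: 16,000 × 3,540 × 3 × 8 = 1,359,360,000 bytes.
Track E: 8,000 × 3,540 × 2 × 1 = 56,640,000 bytes.
Total = 3,601,588,920 bytes = 3.35 GiB.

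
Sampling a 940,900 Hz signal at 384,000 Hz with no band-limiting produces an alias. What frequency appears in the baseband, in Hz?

Nyquist = 384,000/2 = 192,000 Hz; 940,900 Hz exceeds it.
Alias = |940,900 − 2×384,000| = |940,900 − 768,000| = 172,900 Hz.

172,900 Hz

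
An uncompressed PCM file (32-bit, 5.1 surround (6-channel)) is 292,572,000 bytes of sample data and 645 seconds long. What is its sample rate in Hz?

Bytes = sample_rate × seconds × bytes_per_sample × channels.
sample_rate = 292,572,000 / (645 × 4 × 6) = 292,572,000 / 15,480 = 18,900 Hz.

18,900 Hz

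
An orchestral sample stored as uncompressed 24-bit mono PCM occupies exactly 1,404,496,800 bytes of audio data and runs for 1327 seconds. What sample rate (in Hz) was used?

352,800 Hz

Bytes = sample_rate × seconds × bytes_per_sample × channels.
sample_rate = 1,404,496,800 / (1,327 × 3 × 1) = 1,404,496,800 / 3,981 = 352,800 Hz.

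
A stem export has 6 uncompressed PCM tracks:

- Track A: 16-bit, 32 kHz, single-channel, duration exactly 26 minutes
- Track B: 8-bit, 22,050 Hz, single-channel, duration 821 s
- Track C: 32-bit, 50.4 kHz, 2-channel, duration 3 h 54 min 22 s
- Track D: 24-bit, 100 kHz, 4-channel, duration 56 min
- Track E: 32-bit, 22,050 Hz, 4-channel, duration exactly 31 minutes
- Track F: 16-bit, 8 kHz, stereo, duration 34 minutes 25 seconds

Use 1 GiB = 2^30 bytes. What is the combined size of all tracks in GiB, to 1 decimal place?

Track A: exactly 26 minutes = 1,560 s; 32,000 × 1,560 × 2 × 1 = 99,840,000 bytes.
Track B: 22,050 × 821 × 1 × 1 = 18,103,050 bytes.
Track C: 3 h 54 min 22 s = 14,062 s; 50,400 × 14,062 × 4 × 2 = 5,669,798,400 bytes.
Track D: 56 min = 3,360 s; 100,000 × 3,360 × 3 × 4 = 4,032,000,000 bytes.
Track E: exactly 31 minutes = 1,860 s; 22,050 × 1,860 × 4 × 4 = 656,208,000 bytes.
Track F: 34 minutes 25 seconds = 2,065 s; 8,000 × 2,065 × 2 × 2 = 66,080,000 bytes.
Total = 10,542,029,450 bytes = 9.8 GiB.

9.8 GiB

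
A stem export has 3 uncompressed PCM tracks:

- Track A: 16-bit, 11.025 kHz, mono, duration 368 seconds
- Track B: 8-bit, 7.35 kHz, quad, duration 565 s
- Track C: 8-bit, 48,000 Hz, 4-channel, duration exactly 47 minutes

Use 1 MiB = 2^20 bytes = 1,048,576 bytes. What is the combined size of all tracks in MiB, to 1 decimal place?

539.9 MiB

Track A: 11,025 × 368 × 2 × 1 = 8,114,400 bytes.
Track B: 7,350 × 565 × 1 × 4 = 16,611,000 bytes.
Track C: exactly 47 minutes = 2,820 s; 48,000 × 2,820 × 1 × 4 = 541,440,000 bytes.
Total = 566,165,400 bytes = 539.9 MiB.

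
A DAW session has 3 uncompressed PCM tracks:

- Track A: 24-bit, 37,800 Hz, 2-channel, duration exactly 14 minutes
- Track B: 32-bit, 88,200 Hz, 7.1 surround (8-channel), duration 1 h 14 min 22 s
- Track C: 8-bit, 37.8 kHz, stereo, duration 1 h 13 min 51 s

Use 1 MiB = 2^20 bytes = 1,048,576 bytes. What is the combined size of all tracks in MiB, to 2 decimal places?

Track A: exactly 14 minutes = 840 s; 37,800 × 840 × 3 × 2 = 190,512,000 bytes.
Track B: 1 h 14 min 22 s = 4,462 s; 88,200 × 4,462 × 4 × 8 = 12,593,548,800 bytes.
Track C: 1 h 13 min 51 s = 4,431 s; 37,800 × 4,431 × 1 × 2 = 334,983,600 bytes.
Total = 13,119,044,400 bytes = 12511.30 MiB.

12511.30 MiB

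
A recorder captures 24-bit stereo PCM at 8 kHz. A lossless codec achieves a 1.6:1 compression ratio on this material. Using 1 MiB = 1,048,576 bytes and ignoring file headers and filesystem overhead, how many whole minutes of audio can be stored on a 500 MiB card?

291 minutes

Uncompressed byte rate = 8,000 × 3 × 2 = 48,000 bytes/s.
After 1.6:1 compression, effective rate ≈ 30000 bytes/s.
Capacity = 500 × 1,048,576 = 524,288,000 bytes.
524,288,000 / effective rate ≈ 17476.27 s → 291 minutes.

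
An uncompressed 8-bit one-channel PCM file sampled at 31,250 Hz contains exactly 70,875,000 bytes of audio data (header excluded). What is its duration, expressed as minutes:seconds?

37:48

Byte rate = 31,250 × 1 × 1 = 31,250 bytes/s.
Duration = 70,875,000 / 31,250 = 2,268 s.
2,268 s = 37:48.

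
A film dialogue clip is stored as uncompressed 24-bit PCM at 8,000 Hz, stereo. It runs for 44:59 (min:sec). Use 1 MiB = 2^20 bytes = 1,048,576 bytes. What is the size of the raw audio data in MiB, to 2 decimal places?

123.55 MiB

Duration = 44:59 (min:sec) = 2,699 s.
Bytes = 8,000 samples/s × 2,699 s × 3 bytes/sample × 2 ch = 129,552,000 bytes.
129,552,000 / 1,048,576 = 123.55 MiB.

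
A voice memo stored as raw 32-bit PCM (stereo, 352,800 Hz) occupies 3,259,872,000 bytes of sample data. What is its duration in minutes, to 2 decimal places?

Byte rate = 352,800 × 4 × 2 = 2,822,400 bytes/s.
Duration = 3,259,872,000 / 2,822,400 = 1,155 s.
1,155 s / 60 = 19.25 minutes.

19.25 minutes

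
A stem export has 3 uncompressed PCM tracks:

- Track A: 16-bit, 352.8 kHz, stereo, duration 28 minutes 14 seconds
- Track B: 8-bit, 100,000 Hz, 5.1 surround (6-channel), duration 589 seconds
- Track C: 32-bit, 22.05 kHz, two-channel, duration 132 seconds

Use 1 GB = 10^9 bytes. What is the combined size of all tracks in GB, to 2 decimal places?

Track A: 28 minutes 14 seconds = 1,694 s; 352,800 × 1,694 × 2 × 2 = 2,390,572,800 bytes.
Track B: 100,000 × 589 × 1 × 6 = 353,400,000 bytes.
Track C: 22,050 × 132 × 4 × 2 = 23,284,800 bytes.
Total = 2,767,257,600 bytes = 2.77 GB.

2.77 GB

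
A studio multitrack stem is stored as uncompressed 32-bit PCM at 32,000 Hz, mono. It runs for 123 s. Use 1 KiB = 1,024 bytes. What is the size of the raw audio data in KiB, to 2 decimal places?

15375.00 KiB

Bytes = 32,000 samples/s × 123 s × 4 bytes/sample × 1 ch = 15,744,000 bytes.
15,744,000 / 1,024 = 15375.00 KiB.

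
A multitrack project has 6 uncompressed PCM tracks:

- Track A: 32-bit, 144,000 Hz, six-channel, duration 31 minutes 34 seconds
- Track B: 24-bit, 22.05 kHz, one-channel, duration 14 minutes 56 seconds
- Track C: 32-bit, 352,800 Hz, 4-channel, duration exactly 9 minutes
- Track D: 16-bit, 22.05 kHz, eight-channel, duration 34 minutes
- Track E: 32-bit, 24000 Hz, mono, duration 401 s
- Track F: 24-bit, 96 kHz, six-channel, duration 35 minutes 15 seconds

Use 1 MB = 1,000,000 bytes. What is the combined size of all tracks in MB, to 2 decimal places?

Track A: 31 minutes 34 seconds = 1,894 s; 144,000 × 1,894 × 4 × 6 = 6,545,664,000 bytes.
Track B: 14 minutes 56 seconds = 896 s; 22,050 × 896 × 3 × 1 = 59,270,400 bytes.
Track C: exactly 9 minutes = 540 s; 352,800 × 540 × 4 × 4 = 3,048,192,000 bytes.
Track D: 34 minutes = 2,040 s; 22,050 × 2,040 × 2 × 8 = 719,712,000 bytes.
Track E: 24,000 × 401 × 4 × 1 = 38,496,000 bytes.
Track F: 35 minutes 15 seconds = 2,115 s; 96,000 × 2,115 × 3 × 6 = 3,654,720,000 bytes.
Total = 14,066,054,400 bytes = 14066.05 MB.

14066.05 MB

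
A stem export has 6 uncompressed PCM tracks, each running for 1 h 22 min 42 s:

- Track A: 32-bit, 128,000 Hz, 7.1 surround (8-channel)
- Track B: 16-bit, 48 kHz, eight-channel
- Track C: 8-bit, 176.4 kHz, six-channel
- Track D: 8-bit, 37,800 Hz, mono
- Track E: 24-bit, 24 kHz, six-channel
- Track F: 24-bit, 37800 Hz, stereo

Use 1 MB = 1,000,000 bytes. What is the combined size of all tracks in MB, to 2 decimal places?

1 h 22 min 42 s = 4,962 s.
Track A: 128,000 × 4,962 × 4 × 8 = 20,324,352,000 bytes.
Track B: 48,000 × 4,962 × 2 × 8 = 3,810,816,000 bytes.
Track C: 176,400 × 4,962 × 1 × 6 = 5,251,780,800 bytes.
Track D: 37,800 × 4,962 × 1 × 1 = 187,563,600 bytes.
Track E: 24,000 × 4,962 × 3 × 6 = 2,143,584,000 bytes.
Track F: 37,800 × 4,962 × 3 × 2 = 1,125,381,600 bytes.
Total = 32,843,478,000 bytes = 32843.48 MB.

32843.48 MB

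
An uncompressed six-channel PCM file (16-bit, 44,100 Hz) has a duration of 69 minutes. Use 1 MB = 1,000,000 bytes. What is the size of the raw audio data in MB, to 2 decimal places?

Duration = 69 minutes = 4,140 s.
Bytes = 44,100 samples/s × 4,140 s × 2 bytes/sample × 6 ch = 2,190,888,000 bytes.
2,190,888,000 / 1,000,000 = 2190.89 MB.

2190.89 MB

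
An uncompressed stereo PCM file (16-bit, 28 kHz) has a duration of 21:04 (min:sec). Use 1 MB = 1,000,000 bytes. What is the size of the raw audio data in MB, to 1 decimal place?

141.6 MB

Duration = 21:04 (min:sec) = 1,264 s.
Bytes = 28,000 samples/s × 1,264 s × 2 bytes/sample × 2 ch = 141,568,000 bytes.
141,568,000 / 1,000,000 = 141.6 MB.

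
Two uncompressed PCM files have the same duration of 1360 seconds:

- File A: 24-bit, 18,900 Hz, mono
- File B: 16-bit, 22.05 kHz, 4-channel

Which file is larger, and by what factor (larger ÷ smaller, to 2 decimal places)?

File A: 18,900 × 3 × 1 = 56,700 bytes/s.
File B: 22,050 × 2 × 4 = 176,400 bytes/s.
File B is larger; ratio = 239,904,000 / 77,112,000 = 3.11.

File B, by a factor of 3.11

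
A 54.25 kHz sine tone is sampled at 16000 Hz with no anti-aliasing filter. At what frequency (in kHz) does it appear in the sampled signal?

6.25 kHz

Nyquist = 16,000/2 = 8,000 Hz; 54,250 Hz exceeds it.
Alias = |54,250 − 3×16,000| = |54,250 − 48,000| = 6,250 Hz = 6.25 kHz.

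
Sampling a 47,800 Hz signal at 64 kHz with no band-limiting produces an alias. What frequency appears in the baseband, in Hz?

Nyquist = 64,000/2 = 32,000 Hz; 47,800 Hz exceeds it.
Alias = |47,800 − 1×64,000| = |47,800 − 64,000| = 16,200 Hz.

16,200 Hz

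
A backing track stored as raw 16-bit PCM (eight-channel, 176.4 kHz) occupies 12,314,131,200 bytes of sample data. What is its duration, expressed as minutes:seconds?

Byte rate = 176,400 × 2 × 8 = 2,822,400 bytes/s.
Duration = 12,314,131,200 / 2,822,400 = 4,363 s.
4,363 s = 72:43.

72:43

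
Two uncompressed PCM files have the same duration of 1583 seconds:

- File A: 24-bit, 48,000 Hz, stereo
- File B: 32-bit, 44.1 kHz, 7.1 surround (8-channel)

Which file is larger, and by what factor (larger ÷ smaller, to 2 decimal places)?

File B, by a factor of 4.90

File A: 48,000 × 3 × 2 = 288,000 bytes/s.
File B: 44,100 × 4 × 8 = 1,411,200 bytes/s.
File B is larger; ratio = 2,233,929,600 / 455,904,000 = 4.90.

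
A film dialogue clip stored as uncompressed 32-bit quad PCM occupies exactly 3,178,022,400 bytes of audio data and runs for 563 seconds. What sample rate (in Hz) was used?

352,800 Hz

Bytes = sample_rate × seconds × bytes_per_sample × channels.
sample_rate = 3,178,022,400 / (563 × 4 × 4) = 3,178,022,400 / 9,008 = 352,800 Hz.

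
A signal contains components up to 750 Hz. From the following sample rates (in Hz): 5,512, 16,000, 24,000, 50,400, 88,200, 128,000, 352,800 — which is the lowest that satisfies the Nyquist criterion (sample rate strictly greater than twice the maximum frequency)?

Need sample rate > 2 × 750 = 1,500 Hz.
Lowest listed rate above 1,500 Hz is 5,512 Hz.

5,512 Hz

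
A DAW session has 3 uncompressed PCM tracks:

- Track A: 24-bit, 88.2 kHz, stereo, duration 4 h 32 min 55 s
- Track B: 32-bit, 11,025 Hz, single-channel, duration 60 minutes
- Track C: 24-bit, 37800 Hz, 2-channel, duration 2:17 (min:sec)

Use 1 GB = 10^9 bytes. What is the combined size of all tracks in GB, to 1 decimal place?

8.9 GB

Track A: 4 h 32 min 55 s = 16,375 s; 88,200 × 16,375 × 3 × 2 = 8,665,650,000 bytes.
Track B: 60 minutes = 3,600 s; 11,025 × 3,600 × 4 × 1 = 158,760,000 bytes.
Track C: 2:17 (min:sec) = 137 s; 37,800 × 137 × 3 × 2 = 31,071,600 bytes.
Total = 8,855,481,600 bytes = 8.9 GB.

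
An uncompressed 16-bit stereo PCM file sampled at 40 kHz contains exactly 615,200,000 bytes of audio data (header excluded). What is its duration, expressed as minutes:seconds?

Byte rate = 40,000 × 2 × 2 = 160,000 bytes/s.
Duration = 615,200,000 / 160,000 = 3,845 s.
3,845 s = 64:05.

64:05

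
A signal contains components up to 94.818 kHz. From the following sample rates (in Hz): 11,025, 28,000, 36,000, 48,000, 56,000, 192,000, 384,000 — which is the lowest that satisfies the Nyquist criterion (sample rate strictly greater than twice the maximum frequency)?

Need sample rate > 2 × 94,818 = 189,636 Hz.
Lowest listed rate above 189,636 Hz is 192,000 Hz.

192,000 Hz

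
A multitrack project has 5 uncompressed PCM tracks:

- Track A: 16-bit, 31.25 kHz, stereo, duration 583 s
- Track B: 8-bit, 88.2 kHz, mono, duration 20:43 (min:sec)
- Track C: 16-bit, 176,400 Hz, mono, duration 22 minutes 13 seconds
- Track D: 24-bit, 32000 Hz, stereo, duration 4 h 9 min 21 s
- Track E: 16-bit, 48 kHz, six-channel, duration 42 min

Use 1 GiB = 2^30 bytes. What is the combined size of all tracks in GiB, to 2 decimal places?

Track A: 31,250 × 583 × 2 × 2 = 72,875,000 bytes.
Track B: 20:43 (min:sec) = 1,243 s; 88,200 × 1,243 × 1 × 1 = 109,632,600 bytes.
Track C: 22 minutes 13 seconds = 1,333 s; 176,400 × 1,333 × 2 × 1 = 470,282,400 bytes.
Track D: 4 h 9 min 21 s = 14,961 s; 32,000 × 14,961 × 3 × 2 = 2,872,512,000 bytes.
Track E: 42 min = 2,520 s; 48,000 × 2,520 × 2 × 6 = 1,451,520,000 bytes.
Total = 4,976,822,000 bytes = 4.64 GiB.

4.64 GiB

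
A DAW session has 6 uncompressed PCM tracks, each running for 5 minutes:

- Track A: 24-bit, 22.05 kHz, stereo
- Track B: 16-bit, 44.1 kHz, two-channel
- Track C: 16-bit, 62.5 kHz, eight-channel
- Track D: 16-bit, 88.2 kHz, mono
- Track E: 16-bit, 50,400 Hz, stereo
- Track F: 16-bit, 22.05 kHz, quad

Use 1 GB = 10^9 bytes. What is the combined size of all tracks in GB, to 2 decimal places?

5 minutes = 300 s.
Track A: 22,050 × 300 × 3 × 2 = 39,690,000 bytes.
Track B: 44,100 × 300 × 2 × 2 = 52,920,000 bytes.
Track C: 62,500 × 300 × 2 × 8 = 300,000,000 bytes.
Track D: 88,200 × 300 × 2 × 1 = 52,920,000 bytes.
Track E: 50,400 × 300 × 2 × 2 = 60,480,000 bytes.
Track F: 22,050 × 300 × 2 × 4 = 52,920,000 bytes.
Total = 558,930,000 bytes = 0.56 GB.

0.56 GB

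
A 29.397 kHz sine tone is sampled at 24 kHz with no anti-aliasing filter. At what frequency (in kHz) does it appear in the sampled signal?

Nyquist = 24,000/2 = 12,000 Hz; 29,397 Hz exceeds it.
Alias = |29,397 − 1×24,000| = |29,397 − 24,000| = 5,397 Hz = 5.397 kHz.

5.397 kHz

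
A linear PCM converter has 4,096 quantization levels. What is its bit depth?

12 bits

log2(4,096) = 12.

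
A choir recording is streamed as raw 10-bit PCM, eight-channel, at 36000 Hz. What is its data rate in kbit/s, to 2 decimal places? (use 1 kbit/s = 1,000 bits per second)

2880.00 kbit/s

Bit rate = 36,000 × 10 × 8 = 2,880,000 bits/s.
= 2880.00 kbit/s.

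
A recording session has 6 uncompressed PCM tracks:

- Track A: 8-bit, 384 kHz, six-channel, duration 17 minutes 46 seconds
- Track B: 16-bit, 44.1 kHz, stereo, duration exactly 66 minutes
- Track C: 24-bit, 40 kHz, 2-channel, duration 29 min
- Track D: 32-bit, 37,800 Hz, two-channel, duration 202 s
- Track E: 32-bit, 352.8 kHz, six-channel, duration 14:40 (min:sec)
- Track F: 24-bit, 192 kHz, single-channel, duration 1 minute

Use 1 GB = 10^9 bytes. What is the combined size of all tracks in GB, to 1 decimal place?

Track A: 17 minutes 46 seconds = 1,066 s; 384,000 × 1,066 × 1 × 6 = 2,456,064,000 bytes.
Track B: exactly 66 minutes = 3,960 s; 44,100 × 3,960 × 2 × 2 = 698,544,000 bytes.
Track C: 29 min = 1,740 s; 40,000 × 1,740 × 3 × 2 = 417,600,000 bytes.
Track D: 37,800 × 202 × 4 × 2 = 61,084,800 bytes.
Track E: 14:40 (min:sec) = 880 s; 352,800 × 880 × 4 × 6 = 7,451,136,000 bytes.
Track F: 1 minute = 60 s; 192,000 × 60 × 3 × 1 = 34,560,000 bytes.
Total = 11,118,988,800 bytes = 11.1 GB.

11.1 GB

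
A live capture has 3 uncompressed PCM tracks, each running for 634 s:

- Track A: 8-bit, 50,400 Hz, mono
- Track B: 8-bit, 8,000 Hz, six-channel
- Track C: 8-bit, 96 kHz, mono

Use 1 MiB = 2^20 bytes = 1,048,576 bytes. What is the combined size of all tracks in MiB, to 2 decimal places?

117.54 MiB

Track A: 50,400 × 634 × 1 × 1 = 31,953,600 bytes.
Track B: 8,000 × 634 × 1 × 6 = 30,432,000 bytes.
Track C: 96,000 × 634 × 1 × 1 = 60,864,000 bytes.
Total = 123,249,600 bytes = 117.54 MiB.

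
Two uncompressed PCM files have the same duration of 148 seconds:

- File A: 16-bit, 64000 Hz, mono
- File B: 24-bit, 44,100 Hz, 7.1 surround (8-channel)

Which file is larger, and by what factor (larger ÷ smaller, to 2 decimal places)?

File B, by a factor of 8.27

File A: 64,000 × 2 × 1 = 128,000 bytes/s.
File B: 44,100 × 3 × 8 = 1,058,400 bytes/s.
File B is larger; ratio = 156,643,200 / 18,944,000 = 8.27.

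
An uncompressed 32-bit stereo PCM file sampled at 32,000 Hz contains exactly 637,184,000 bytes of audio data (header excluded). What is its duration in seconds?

Byte rate = 32,000 × 4 × 2 = 256,000 bytes/s.
Duration = 637,184,000 / 256,000 = 2,489 s.

2,489 seconds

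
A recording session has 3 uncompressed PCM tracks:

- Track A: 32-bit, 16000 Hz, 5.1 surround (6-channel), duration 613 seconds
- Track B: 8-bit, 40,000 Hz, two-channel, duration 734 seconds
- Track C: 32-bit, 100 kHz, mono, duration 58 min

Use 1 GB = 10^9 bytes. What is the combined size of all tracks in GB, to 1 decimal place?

1.7 GB

Track A: 16,000 × 613 × 4 × 6 = 235,392,000 bytes.
Track B: 40,000 × 734 × 1 × 2 = 58,720,000 bytes.
Track C: 58 min = 3,480 s; 100,000 × 3,480 × 4 × 1 = 1,392,000,000 bytes.
Total = 1,686,112,000 bytes = 1.7 GB.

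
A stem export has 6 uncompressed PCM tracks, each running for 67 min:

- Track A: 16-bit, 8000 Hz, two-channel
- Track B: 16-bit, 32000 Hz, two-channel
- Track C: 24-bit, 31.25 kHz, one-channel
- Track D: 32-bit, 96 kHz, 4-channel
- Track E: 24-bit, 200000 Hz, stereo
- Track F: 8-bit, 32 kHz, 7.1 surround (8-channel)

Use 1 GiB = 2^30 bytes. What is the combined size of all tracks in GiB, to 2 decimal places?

67 min = 4,020 s.
Track A: 8,000 × 4,020 × 2 × 2 = 128,640,000 bytes.
Track B: 32,000 × 4,020 × 2 × 2 = 514,560,000 bytes.
Track C: 31,250 × 4,020 × 3 × 1 = 376,875,000 bytes.
Track D: 96,000 × 4,020 × 4 × 4 = 6,174,720,000 bytes.
Track E: 200,000 × 4,020 × 3 × 2 = 4,824,000,000 bytes.
Track F: 32,000 × 4,020 × 1 × 8 = 1,029,120,000 bytes.
Total = 13,047,915,000 bytes = 12.15 GiB.

12.15 GiB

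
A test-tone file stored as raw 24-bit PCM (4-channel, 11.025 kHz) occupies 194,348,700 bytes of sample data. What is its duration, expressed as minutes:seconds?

24:29

Byte rate = 11,025 × 3 × 4 = 132,300 bytes/s.
Duration = 194,348,700 / 132,300 = 1,469 s.
1,469 s = 24:29.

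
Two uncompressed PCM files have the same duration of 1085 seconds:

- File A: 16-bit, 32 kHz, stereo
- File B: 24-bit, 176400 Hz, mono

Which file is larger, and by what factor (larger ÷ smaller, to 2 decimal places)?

File A: 32,000 × 2 × 2 = 128,000 bytes/s.
File B: 176,400 × 3 × 1 = 529,200 bytes/s.
File B is larger; ratio = 574,182,000 / 138,880,000 = 4.13.

File B, by a factor of 4.13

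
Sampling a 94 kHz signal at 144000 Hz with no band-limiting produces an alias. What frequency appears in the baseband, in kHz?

Nyquist = 144,000/2 = 72,000 Hz; 94,000 Hz exceeds it.
Alias = |94,000 − 1×144,000| = |94,000 − 144,000| = 50,000 Hz = 50 kHz.

50 kHz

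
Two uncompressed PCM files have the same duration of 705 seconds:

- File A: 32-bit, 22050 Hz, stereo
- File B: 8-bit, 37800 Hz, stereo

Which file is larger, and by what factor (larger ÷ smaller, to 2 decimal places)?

File A, by a factor of 2.33

File A: 22,050 × 4 × 2 = 176,400 bytes/s.
File B: 37,800 × 1 × 2 = 75,600 bytes/s.
File A is larger; ratio = 124,362,000 / 53,298,000 = 2.33.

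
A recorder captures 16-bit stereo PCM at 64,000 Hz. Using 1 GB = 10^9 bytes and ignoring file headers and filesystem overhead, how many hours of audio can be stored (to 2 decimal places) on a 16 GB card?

17.36 hours

Uncompressed byte rate = 64,000 × 2 × 2 = 256,000 bytes/s.
Capacity = 16 × 1,000,000,000 = 16,000,000,000 bytes.
16,000,000,000 / 256,000 ≈ 62500 s → 17.36 hours.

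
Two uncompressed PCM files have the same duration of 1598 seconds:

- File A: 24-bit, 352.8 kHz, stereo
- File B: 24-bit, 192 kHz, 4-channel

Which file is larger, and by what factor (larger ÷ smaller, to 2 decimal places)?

File A: 352,800 × 3 × 2 = 2,116,800 bytes/s.
File B: 192,000 × 3 × 4 = 2,304,000 bytes/s.
File B is larger; ratio = 3,681,792,000 / 3,382,646,400 = 1.09.

File B, by a factor of 1.09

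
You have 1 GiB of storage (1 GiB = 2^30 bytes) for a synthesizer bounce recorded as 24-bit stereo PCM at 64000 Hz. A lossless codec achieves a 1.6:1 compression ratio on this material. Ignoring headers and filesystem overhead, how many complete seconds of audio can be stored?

Uncompressed byte rate = 64,000 × 3 × 2 = 384,000 bytes/s.
After 1.6:1 compression, effective rate ≈ 240000 bytes/s.
Capacity = 1 × 1,073,741,824 = 1,073,741,824 bytes.
1,073,741,824 / effective rate ≈ 4473.92 s → 4,473 seconds.

4,473 seconds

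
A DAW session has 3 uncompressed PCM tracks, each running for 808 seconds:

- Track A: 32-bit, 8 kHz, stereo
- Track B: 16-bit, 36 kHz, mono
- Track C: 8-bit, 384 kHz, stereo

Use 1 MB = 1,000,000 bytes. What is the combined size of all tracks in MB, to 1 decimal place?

730.4 MB

Track A: 8,000 × 808 × 4 × 2 = 51,712,000 bytes.
Track B: 36,000 × 808 × 2 × 1 = 58,176,000 bytes.
Track C: 384,000 × 808 × 1 × 2 = 620,544,000 bytes.
Total = 730,432,000 bytes = 730.4 MB.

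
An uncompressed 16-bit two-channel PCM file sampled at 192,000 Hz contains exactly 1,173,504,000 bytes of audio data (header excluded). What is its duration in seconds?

Byte rate = 192,000 × 2 × 2 = 768,000 bytes/s.
Duration = 1,173,504,000 / 768,000 = 1,528 s.

1,528 seconds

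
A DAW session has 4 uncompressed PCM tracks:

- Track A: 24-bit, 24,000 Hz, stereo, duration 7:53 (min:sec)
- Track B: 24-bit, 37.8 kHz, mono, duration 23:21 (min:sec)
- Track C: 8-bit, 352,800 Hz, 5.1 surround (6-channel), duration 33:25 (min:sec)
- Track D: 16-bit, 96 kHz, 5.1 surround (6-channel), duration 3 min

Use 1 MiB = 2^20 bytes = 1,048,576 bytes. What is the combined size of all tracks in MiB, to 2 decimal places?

Track A: 7:53 (min:sec) = 473 s; 24,000 × 473 × 3 × 2 = 68,112,000 bytes.
Track B: 23:21 (min:sec) = 1,401 s; 37,800 × 1,401 × 3 × 1 = 158,873,400 bytes.
Track C: 33:25 (min:sec) = 2,005 s; 352,800 × 2,005 × 1 × 6 = 4,244,184,000 bytes.
Track D: 3 min = 180 s; 96,000 × 180 × 2 × 6 = 207,360,000 bytes.
Total = 4,678,529,400 bytes = 4461.79 MiB.

4461.79 MiB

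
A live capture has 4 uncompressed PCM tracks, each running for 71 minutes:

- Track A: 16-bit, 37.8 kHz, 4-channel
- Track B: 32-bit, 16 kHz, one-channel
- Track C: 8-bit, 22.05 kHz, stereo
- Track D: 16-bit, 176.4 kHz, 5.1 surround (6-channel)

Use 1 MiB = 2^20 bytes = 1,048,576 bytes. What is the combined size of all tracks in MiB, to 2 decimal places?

10267.54 MiB

71 minutes = 4,260 s.
Track A: 37,800 × 4,260 × 2 × 4 = 1,288,224,000 bytes.
Track B: 16,000 × 4,260 × 4 × 1 = 272,640,000 bytes.
Track C: 22,050 × 4,260 × 1 × 2 = 187,866,000 bytes.
Track D: 176,400 × 4,260 × 2 × 6 = 9,017,568,000 bytes.
Total = 10,766,298,000 bytes = 10267.54 MiB.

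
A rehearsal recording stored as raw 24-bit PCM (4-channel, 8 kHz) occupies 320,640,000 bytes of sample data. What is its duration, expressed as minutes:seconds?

55:40

Byte rate = 8,000 × 3 × 4 = 96,000 bytes/s.
Duration = 320,640,000 / 96,000 = 3,340 s.
3,340 s = 55:40.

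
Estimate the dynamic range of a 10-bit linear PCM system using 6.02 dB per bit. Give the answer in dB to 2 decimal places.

10 × 6.02 = 60.20 dB.

60.20 dB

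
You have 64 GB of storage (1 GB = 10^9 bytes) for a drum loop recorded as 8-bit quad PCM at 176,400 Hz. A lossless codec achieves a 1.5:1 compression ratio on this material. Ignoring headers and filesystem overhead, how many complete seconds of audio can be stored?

136,054 seconds

Uncompressed byte rate = 176,400 × 1 × 4 = 705,600 bytes/s.
After 1.5:1 compression, effective rate ≈ 470400 bytes/s.
Capacity = 64 × 1,000,000,000 = 64,000,000,000 bytes.
64,000,000,000 / effective rate ≈ 136054.42 s → 136,054 seconds.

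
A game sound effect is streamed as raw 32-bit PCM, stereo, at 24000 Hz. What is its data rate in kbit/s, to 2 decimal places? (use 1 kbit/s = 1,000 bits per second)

1536.00 kbit/s

Bit rate = 24,000 × 32 × 2 = 1,536,000 bits/s.
= 1536.00 kbit/s.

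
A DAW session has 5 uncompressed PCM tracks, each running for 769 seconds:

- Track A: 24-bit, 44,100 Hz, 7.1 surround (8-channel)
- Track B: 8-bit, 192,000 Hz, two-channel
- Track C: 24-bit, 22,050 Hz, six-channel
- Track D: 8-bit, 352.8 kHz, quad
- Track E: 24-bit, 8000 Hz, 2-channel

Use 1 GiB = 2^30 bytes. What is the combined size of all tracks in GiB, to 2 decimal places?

Track A: 44,100 × 769 × 3 × 8 = 813,909,600 bytes.
Track B: 192,000 × 769 × 1 × 2 = 295,296,000 bytes.
Track C: 22,050 × 769 × 3 × 6 = 305,216,100 bytes.
Track D: 352,800 × 769 × 1 × 4 = 1,085,212,800 bytes.
Track E: 8,000 × 769 × 3 × 2 = 36,912,000 bytes.
Total = 2,536,546,500 bytes = 2.36 GiB.

2.36 GiB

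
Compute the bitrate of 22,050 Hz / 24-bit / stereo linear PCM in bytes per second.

132,300 bytes/s

Bit rate = 22,050 × 24 × 2 = 1,058,400 bits/s.
1,058,400 / 8 = 132,300 bytes/s.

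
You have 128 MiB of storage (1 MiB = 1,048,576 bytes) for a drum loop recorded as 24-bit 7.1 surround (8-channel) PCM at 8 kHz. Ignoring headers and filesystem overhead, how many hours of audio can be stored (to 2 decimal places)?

0.19 hours

Uncompressed byte rate = 8,000 × 3 × 8 = 192,000 bytes/s.
Capacity = 128 × 1,048,576 = 134,217,728 bytes.
134,217,728 / 192,000 ≈ 699.05 s → 0.19 hours.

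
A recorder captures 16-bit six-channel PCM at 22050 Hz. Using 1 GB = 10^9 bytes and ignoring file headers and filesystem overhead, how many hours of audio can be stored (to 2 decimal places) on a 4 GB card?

4.20 hours

Uncompressed byte rate = 22,050 × 2 × 6 = 264,600 bytes/s.
Capacity = 4 × 1,000,000,000 = 4,000,000,000 bytes.
4,000,000,000 / 264,600 ≈ 15117.16 s → 4.20 hours.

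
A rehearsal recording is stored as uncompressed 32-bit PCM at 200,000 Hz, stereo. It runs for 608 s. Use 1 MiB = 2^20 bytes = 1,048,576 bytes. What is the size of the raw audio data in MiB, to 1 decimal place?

927.7 MiB

Bytes = 200,000 samples/s × 608 s × 4 bytes/sample × 2 ch = 972,800,000 bytes.
972,800,000 / 1,048,576 = 927.7 MiB.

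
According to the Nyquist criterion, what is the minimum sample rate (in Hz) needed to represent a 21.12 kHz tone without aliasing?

42,240 Hz

Minimum sample rate = 2 × 21,120 Hz = 42,240 Hz.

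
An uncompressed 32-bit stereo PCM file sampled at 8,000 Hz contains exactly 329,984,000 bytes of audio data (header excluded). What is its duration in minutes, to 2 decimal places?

85.93 minutes

Byte rate = 8,000 × 4 × 2 = 64,000 bytes/s.
Duration = 329,984,000 / 64,000 = 5,156 s.
5,156 s / 60 = 85.93 minutes.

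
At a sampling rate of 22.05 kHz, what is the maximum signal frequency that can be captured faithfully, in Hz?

11,025 Hz

Nyquist frequency = sample rate / 2 = 22,050 / 2 = 11,025 Hz.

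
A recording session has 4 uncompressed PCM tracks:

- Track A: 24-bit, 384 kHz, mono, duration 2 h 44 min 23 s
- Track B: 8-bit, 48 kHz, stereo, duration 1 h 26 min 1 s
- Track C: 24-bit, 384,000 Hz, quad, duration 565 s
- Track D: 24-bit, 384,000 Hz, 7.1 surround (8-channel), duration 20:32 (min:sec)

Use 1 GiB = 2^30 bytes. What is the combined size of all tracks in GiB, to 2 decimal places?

Track A: 2 h 44 min 23 s = 9,863 s; 384,000 × 9,863 × 3 × 1 = 11,362,176,000 bytes.
Track B: 1 h 26 min 1 s = 5,161 s; 48,000 × 5,161 × 1 × 2 = 495,456,000 bytes.
Track C: 384,000 × 565 × 3 × 4 = 2,603,520,000 bytes.
Track D: 20:32 (min:sec) = 1,232 s; 384,000 × 1,232 × 3 × 8 = 11,354,112,000 bytes.
Total = 25,815,264,000 bytes = 24.04 GiB.

24.04 GiB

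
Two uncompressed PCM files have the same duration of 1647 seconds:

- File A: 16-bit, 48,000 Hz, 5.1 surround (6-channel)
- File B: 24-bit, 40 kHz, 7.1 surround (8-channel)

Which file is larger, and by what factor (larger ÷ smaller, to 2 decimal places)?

File B, by a factor of 1.67

File A: 48,000 × 2 × 6 = 576,000 bytes/s.
File B: 40,000 × 3 × 8 = 960,000 bytes/s.
File B is larger; ratio = 1,581,120,000 / 948,672,000 = 1.67.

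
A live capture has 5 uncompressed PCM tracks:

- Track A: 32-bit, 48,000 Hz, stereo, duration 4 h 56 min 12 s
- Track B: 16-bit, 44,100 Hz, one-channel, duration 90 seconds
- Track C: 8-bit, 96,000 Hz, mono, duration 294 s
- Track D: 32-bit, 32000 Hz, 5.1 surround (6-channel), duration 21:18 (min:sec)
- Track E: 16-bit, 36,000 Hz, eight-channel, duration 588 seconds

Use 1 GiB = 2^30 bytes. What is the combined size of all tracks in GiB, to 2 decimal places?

Track A: 4 h 56 min 12 s = 17,772 s; 48,000 × 17,772 × 4 × 2 = 6,824,448,000 bytes.
Track B: 44,100 × 90 × 2 × 1 = 7,938,000 bytes.
Track C: 96,000 × 294 × 1 × 1 = 28,224,000 bytes.
Track D: 21:18 (min:sec) = 1,278 s; 32,000 × 1,278 × 4 × 6 = 981,504,000 bytes.
Track E: 36,000 × 588 × 2 × 8 = 338,688,000 bytes.
Total = 8,180,802,000 bytes = 7.62 GiB.

7.62 GiB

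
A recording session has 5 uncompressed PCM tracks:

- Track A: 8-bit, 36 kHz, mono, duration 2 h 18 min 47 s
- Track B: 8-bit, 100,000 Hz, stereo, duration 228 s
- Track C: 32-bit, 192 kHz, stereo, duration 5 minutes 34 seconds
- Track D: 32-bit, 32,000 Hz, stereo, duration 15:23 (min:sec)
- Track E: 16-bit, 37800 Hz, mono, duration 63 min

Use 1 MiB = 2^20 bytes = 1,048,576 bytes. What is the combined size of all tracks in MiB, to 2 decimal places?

Track A: 2 h 18 min 47 s = 8,327 s; 36,000 × 8,327 × 1 × 1 = 299,772,000 bytes.
Track B: 100,000 × 228 × 1 × 2 = 45,600,000 bytes.
Track C: 5 minutes 34 seconds = 334 s; 192,000 × 334 × 4 × 2 = 513,024,000 bytes.
Track D: 15:23 (min:sec) = 923 s; 32,000 × 923 × 4 × 2 = 236,288,000 bytes.
Track E: 63 min = 3,780 s; 37,800 × 3,780 × 2 × 1 = 285,768,000 bytes.
Total = 1,380,452,000 bytes = 1316.50 MiB.

1316.50 MiB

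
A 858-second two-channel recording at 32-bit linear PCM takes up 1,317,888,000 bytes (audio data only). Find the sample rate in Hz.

192,000 Hz

Bytes = sample_rate × seconds × bytes_per_sample × channels.
sample_rate = 1,317,888,000 / (858 × 4 × 2) = 1,317,888,000 / 6,864 = 192,000 Hz.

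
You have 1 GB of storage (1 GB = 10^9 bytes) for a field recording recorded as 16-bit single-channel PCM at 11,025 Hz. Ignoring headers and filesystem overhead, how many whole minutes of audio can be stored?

755 minutes

Uncompressed byte rate = 11,025 × 2 × 1 = 22,050 bytes/s.
Capacity = 1 × 1,000,000,000 = 1,000,000,000 bytes.
1,000,000,000 / 22,050 ≈ 45351.47 s → 755 minutes.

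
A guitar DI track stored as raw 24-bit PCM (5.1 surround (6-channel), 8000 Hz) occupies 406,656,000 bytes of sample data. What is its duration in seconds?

2,824 seconds

Byte rate = 8,000 × 3 × 6 = 144,000 bytes/s.
Duration = 406,656,000 / 144,000 = 2,824 s.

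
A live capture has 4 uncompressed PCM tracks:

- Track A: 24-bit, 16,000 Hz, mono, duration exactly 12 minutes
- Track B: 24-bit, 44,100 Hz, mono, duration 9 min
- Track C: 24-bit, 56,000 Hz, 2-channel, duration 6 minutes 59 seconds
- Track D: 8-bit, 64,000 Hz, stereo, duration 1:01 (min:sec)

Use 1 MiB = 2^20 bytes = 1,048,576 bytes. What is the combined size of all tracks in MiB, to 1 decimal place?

Track A: exactly 12 minutes = 720 s; 16,000 × 720 × 3 × 1 = 34,560,000 bytes.
Track B: 9 min = 540 s; 44,100 × 540 × 3 × 1 = 71,442,000 bytes.
Track C: 6 minutes 59 seconds = 419 s; 56,000 × 419 × 3 × 2 = 140,784,000 bytes.
Track D: 1:01 (min:sec) = 61 s; 64,000 × 61 × 1 × 2 = 7,808,000 bytes.
Total = 254,594,000 bytes = 242.8 MiB.

242.8 MiB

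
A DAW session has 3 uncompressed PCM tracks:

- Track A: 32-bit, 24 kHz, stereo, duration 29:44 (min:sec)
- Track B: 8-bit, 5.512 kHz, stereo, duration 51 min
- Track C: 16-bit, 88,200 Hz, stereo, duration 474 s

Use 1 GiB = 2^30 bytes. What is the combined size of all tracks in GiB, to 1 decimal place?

0.5 GiB

Track A: 29:44 (min:sec) = 1,784 s; 24,000 × 1,784 × 4 × 2 = 342,528,000 bytes.
Track B: 51 min = 3,060 s; 5,512 × 3,060 × 1 × 2 = 33,733,440 bytes.
Track C: 88,200 × 474 × 2 × 2 = 167,227,200 bytes.
Total = 543,488,640 bytes = 0.5 GiB.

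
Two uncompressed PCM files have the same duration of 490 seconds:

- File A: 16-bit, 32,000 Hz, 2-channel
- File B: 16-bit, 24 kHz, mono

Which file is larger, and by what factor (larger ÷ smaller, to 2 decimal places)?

File A, by a factor of 2.67

File A: 32,000 × 2 × 2 = 128,000 bytes/s.
File B: 24,000 × 2 × 1 = 48,000 bytes/s.
File A is larger; ratio = 62,720,000 / 23,520,000 = 2.67.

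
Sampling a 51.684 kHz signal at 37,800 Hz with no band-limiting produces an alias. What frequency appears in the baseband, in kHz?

13.884 kHz

Nyquist = 37,800/2 = 18,900 Hz; 51,684 Hz exceeds it.
Alias = |51,684 − 1×37,800| = |51,684 − 37,800| = 13,884 Hz = 13.884 kHz.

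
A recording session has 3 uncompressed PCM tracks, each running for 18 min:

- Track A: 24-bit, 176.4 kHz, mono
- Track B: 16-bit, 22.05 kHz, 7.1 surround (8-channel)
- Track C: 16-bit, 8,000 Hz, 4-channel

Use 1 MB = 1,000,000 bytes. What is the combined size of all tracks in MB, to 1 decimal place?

1021.7 MB

18 min = 1,080 s.
Track A: 176,400 × 1,080 × 3 × 1 = 571,536,000 bytes.
Track B: 22,050 × 1,080 × 2 × 8 = 381,024,000 bytes.
Track C: 8,000 × 1,080 × 2 × 4 = 69,120,000 bytes.
Total = 1,021,680,000 bytes = 1021.7 MB.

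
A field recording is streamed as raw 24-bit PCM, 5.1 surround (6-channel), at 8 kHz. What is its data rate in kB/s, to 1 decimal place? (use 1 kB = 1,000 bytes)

Bit rate = 8,000 × 24 × 6 = 1,152,000 bits/s.
1,152,000 / 8 = 144,000 B/s = 144.0 kB/s.

144.0 kB/s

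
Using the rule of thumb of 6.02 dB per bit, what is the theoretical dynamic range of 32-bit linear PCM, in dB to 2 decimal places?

192.64 dB

32 × 6.02 = 192.64 dB.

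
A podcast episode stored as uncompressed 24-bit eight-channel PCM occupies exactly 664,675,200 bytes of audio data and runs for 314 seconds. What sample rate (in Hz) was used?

Bytes = sample_rate × seconds × bytes_per_sample × channels.
sample_rate = 664,675,200 / (314 × 3 × 8) = 664,675,200 / 7,536 = 88,200 Hz.

88,200 Hz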